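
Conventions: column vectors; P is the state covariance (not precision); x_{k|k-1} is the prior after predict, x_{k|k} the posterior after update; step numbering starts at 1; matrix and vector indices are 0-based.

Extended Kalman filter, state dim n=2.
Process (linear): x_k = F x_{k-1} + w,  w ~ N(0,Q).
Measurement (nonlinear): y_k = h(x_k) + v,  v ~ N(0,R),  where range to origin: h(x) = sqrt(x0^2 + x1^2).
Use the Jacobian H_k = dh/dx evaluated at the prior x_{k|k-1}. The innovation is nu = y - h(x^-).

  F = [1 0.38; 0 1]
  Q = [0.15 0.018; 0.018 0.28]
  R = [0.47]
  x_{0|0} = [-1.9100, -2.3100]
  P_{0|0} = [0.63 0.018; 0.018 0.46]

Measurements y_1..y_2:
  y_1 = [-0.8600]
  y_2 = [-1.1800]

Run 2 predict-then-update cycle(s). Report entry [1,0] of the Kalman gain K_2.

K[1,0] = -0.4319

step 1: x^-=[-2.7878, -2.3100]  P^-=[0.8601 0.2108; 0.2108 0.7400]  H_jac=[-0.7700 -0.6380]  S=[1.4883]  K=[-0.5354; -0.4263]  nu=[-4.4805]  x^+=[-0.3892, -0.4000]  P^+=[0.4335 -0.1289; -0.1289 0.4695]
step 2: x^-=[-0.5412, -0.4000]  P^-=[0.5534 0.0676; 0.0676 0.7495]  H_jac=[-0.8042 -0.5944]  S=[1.1573]  K=[-0.4192; -0.4319]  nu=[-1.8530]  x^+=[0.2357, 0.4003]  P^+=[0.3500 -0.1420; -0.1420 0.5336]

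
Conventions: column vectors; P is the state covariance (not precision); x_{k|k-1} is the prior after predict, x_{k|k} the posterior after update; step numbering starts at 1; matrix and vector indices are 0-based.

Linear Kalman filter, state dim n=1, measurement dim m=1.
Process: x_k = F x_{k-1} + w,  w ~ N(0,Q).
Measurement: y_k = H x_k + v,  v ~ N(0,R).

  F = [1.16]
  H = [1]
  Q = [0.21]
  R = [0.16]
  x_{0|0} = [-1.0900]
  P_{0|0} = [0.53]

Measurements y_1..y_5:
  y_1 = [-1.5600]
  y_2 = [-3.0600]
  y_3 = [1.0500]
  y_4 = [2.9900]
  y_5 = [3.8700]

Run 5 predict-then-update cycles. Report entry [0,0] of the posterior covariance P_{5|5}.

step 1: x^-=[-1.2644]  P^-=[0.9232]  S=[1.0832]  K=[0.8523]  nu=[-0.2956]  x^+=[-1.5163]  P^+=[0.1364]
step 2: x^-=[-1.7589]  P^-=[0.3935]  S=[0.5535]  K=[0.7109]  nu=[-1.3011]  x^+=[-2.6839]  P^+=[0.1137]
step 3: x^-=[-3.1133]  P^-=[0.3631]  S=[0.5231]  K=[0.6941]  nu=[4.1633]  x^+=[-0.2235]  P^+=[0.1111]
step 4: x^-=[-0.2593]  P^-=[0.3594]  S=[0.5194]  K=[0.6920]  nu=[3.2493]  x^+=[1.9891]  P^+=[0.1107]
step 5: x^-=[2.3074]  P^-=[0.3590]  S=[0.5190]  K=[0.6917]  nu=[1.5626]  x^+=[3.3883]  P^+=[0.1107]

P_post[0,0] = 0.1107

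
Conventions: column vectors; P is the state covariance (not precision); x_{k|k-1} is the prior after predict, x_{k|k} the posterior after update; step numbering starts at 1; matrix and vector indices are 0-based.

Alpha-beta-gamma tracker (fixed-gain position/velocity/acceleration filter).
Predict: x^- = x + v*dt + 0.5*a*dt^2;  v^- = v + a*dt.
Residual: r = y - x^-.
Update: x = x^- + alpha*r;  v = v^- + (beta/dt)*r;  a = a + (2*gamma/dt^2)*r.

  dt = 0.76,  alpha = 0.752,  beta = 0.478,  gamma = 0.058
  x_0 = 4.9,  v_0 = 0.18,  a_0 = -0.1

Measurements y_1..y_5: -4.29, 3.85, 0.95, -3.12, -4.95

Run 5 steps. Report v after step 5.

v_post = -3.4351

step 1: x_pred=5.0079  r=-9.2979  x^+=-1.9841  v^+=-5.7439  a^+=-1.9673
step 2: x_pred=-6.9176  r=10.7676  x^+=1.1796  v^+=-0.4668  a^+=0.1952
step 3: x_pred=0.8812  r=0.0688  x^+=0.9329  v^+=-0.2752  a^+=0.2090
step 4: x_pred=0.7841  r=-3.9041  x^+=-2.1518  v^+=-2.5719  a^+=-0.5751
step 5: x_pred=-4.2725  r=-0.6775  x^+=-4.7820  v^+=-3.4351  a^+=-0.7112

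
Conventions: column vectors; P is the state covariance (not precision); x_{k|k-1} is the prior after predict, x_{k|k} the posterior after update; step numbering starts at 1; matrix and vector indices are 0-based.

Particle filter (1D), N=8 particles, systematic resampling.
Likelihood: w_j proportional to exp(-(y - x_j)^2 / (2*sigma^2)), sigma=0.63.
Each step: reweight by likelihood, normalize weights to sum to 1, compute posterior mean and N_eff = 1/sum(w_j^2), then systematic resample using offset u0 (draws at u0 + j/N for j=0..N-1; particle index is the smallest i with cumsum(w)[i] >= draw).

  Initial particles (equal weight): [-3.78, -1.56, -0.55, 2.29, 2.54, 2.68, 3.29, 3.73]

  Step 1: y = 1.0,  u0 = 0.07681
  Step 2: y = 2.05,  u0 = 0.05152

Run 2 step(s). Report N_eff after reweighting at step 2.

N_eff = 6.8489

step 1: w=[0.0000, 0.0010, 0.1923, 0.4876, 0.2000, 0.1133, 0.0054, 0.0003]  mean=1.8398  Neff=3.0522  idx=[2, 3, 3, 3, 3, 4, 4, 5]
step 2: w=[0.0000, 0.1602, 0.1602, 0.1602, 0.1602, 0.1273, 0.1273, 0.1045]  mean=2.3943  Neff=6.8489  idx=[1, 2, 2, 3, 4, 5, 6, 7]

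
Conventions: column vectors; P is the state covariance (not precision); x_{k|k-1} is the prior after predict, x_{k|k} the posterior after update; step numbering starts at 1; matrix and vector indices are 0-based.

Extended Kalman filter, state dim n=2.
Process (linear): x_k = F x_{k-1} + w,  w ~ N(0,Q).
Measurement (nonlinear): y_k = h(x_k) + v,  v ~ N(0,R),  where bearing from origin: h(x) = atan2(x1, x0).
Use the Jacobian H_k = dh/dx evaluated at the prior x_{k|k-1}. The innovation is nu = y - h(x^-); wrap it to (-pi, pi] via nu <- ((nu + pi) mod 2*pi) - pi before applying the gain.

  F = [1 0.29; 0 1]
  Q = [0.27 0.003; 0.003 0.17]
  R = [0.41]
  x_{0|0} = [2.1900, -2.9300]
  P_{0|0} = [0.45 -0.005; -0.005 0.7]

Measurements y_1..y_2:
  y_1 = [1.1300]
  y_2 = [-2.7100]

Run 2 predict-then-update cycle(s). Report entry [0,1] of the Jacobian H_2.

H_jac[0,1] = 0.2278

step 1: x^-=[1.3403, -2.9300]  P^-=[0.7760 0.2010; 0.2010 0.8700]  H_jac=[0.2822 0.1291]  S=[0.5010]  K=[0.4890; 0.3375]  nu=[2.2718]  x^+=[2.4511, -2.1634]  P^+=[0.6562 0.1183; 0.1183 0.8130]
step 2: x^-=[1.8238, -2.1634]  P^-=[1.0632 0.3571; 0.3571 0.9830]  H_jac=[0.2702 0.2278]  S=[0.5826]  K=[0.6327; 0.5500]  nu=[-1.8396]  x^+=[0.6598, -3.1751]  P^+=[0.8300 0.1544; 0.1544 0.8067]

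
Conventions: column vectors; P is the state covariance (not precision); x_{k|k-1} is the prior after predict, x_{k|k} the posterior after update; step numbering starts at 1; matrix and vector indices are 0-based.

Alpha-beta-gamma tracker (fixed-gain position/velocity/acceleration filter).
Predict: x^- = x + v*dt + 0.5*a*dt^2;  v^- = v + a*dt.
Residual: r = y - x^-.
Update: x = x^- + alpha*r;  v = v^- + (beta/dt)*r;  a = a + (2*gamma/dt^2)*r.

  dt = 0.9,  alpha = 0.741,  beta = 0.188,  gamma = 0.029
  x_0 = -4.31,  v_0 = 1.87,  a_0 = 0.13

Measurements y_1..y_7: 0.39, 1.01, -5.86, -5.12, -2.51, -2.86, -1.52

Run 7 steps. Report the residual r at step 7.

resid = 1.9553

step 1: x_pred=-2.5743  r=2.9644  x^+=-0.3778  v^+=2.6062  a^+=0.3423
step 2: x_pred=2.1064  r=-1.0964  x^+=1.2940  v^+=2.6852  a^+=0.2638
step 3: x_pred=3.8175  r=-9.6775  x^+=-3.3535  v^+=0.9011  a^+=-0.4292
step 4: x_pred=-2.7164  r=-2.4036  x^+=-4.4975  v^+=0.0127  a^+=-0.6013
step 5: x_pred=-4.7296  r=2.2196  x^+=-3.0849  v^+=-0.0648  a^+=-0.4424
step 6: x_pred=-3.3224  r=0.4624  x^+=-2.9798  v^+=-0.3664  a^+=-0.4093
step 7: x_pred=-3.4753  r=1.9553  x^+=-2.0264  v^+=-0.3263  a^+=-0.2693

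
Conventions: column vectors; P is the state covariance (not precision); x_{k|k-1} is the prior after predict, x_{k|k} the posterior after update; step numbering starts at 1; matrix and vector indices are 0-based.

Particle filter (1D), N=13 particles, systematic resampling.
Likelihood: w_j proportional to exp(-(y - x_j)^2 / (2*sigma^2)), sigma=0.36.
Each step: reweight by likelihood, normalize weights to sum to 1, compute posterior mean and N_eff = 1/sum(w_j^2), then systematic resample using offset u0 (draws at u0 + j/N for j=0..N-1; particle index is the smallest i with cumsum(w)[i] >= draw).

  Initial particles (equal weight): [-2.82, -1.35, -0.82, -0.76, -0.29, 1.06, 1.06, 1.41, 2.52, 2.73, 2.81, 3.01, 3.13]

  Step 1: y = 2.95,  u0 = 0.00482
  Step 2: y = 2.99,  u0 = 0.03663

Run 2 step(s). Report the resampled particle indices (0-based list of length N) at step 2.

resampled_idx = [0, 2, 3, 4, 5, 6, 7, 8, 9, 9, 10, 11, 12]

step 1: w=[0.0000, 0.0000, 0.0000, 0.0000, 0.0000, 0.0000, 0.0000, 0.0000, 0.1191, 0.2016, 0.2253, 0.2396, 0.2144]  mean=2.8758  Neff=4.7856  idx=[8, 8, 9, 9, 9, 10, 10, 10, 11, 11, 11, 12, 12]
step 2: w=[0.0400, 0.0400, 0.0723, 0.0723, 0.0723, 0.0828, 0.0828, 0.0828, 0.0937, 0.0937, 0.0937, 0.0870, 0.0870]  mean=2.8813  Neff=12.3672  idx=[0, 2, 3, 4, 5, 6, 7, 8, 9, 9, 10, 11, 12]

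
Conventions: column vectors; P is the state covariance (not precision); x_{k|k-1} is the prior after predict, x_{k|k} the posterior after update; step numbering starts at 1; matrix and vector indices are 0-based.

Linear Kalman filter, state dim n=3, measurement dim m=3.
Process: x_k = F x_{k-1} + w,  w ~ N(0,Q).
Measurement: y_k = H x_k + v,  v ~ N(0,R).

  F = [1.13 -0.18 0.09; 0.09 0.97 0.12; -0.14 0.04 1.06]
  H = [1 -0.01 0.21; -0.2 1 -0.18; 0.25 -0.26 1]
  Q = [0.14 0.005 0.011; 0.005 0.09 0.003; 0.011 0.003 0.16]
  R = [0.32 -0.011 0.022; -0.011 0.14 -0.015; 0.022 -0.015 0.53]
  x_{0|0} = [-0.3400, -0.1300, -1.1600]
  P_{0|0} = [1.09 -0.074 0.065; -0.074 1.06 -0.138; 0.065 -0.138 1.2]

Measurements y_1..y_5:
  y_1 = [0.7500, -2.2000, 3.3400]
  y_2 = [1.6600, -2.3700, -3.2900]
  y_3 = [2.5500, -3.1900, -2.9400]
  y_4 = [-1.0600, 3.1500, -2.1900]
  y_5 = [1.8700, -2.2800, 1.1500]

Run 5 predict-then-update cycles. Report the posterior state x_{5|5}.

x_post = [1.6686, -1.1096, -1.6140]

step 1: x^-=[-0.4652, -0.2959, -1.1872]  P^-=[1.6237 -0.1359 0.0431; -0.1359 1.0698 0.0554; 0.0431 0.0554 1.5012]  S=[2.0306 -0.5372 0.8234; -0.5372 1.3609 -0.6382; 0.8234 -0.6382 2.2154]  K=[0.8314 -0.0675 -0.1098; 0.1327 0.8945 0.0925; -0.0885 0.1541 0.7533]  nu=[1.4616, -2.2108, 4.5666]  x^+=[0.3976, -1.6573, 1.7826]  P^+=[0.2866 0.0215 -0.1050; 0.0215 0.1392 0.0693; -0.1050 0.0693 0.4392]
step 2: x^-=[0.9081, -1.3579, 1.7676]  P^-=[0.4817 0.0273 -0.1293; 0.0273 0.2472 0.1212; -0.1293 0.1212 0.6962]  S=[0.7771 -0.0544 0.1382; -0.0544 0.3652 -0.0619; 0.1382 -0.0619 1.1418]  K=[0.5968 -0.0515 -0.0890; 0.0948 0.6297 0.0785; -0.0711 0.1456 0.5703]  nu=[0.3672, -0.5124, -5.6376]  x^+=[1.6555, -2.0881, -1.5483]  P^+=[0.2068 0.0143 -0.0813; 0.0143 0.0989 0.0564; -0.0813 0.0564 0.3335]
step 3: x^-=[2.1072, -2.0622, -1.9565]  P^-=[0.3858 0.0198 -0.0965; 0.0198 0.2034 0.0966; -0.0965 0.0966 0.5677]  S=[0.6895 -0.0499 0.1252; -0.0499 0.3276 -0.0586; 0.1252 -0.0586 1.0345]  K=[0.5393 -0.0530 -0.0733; 0.0846 0.5812 0.0697; -0.0528 0.1260 0.5147]  nu=[0.8330, -1.0585, -2.0465]  x^+=[2.7625, -2.7496, -3.1870]  P^+=[0.1863 0.0125 -0.0695; 0.0125 0.0910 0.0506; -0.0695 0.0506 0.3003]
step 4: x^-=[3.3297, -2.8010, -3.8750]  P^-=[0.3624 0.0181 -0.0814; 0.0181 0.1939 0.0876; -0.0814 0.0876 0.5260]  S=[0.6706 -0.0505 0.1274; -0.0505 0.3208 -0.0611; 0.1274 -0.0611 1.0031]  K=[0.5229 -0.0538 -0.0653; 0.0819 0.5695 0.0658; -0.0432 0.1159 0.4939]  nu=[-3.6040, 5.9194, 0.1243]  x^+=[1.1185, 0.2829, -2.9718]  P^+=[0.1801 0.0122 -0.0641; 0.0122 0.0890 0.0482; -0.0641 0.0482 0.2876]
step 5: x^-=[0.9455, 0.0184, -3.2954]  P^-=[0.3556 0.0180 -0.0749; 0.0180 0.1913 0.0840; -0.0749 0.0840 0.5099]  S=[0.6659 -0.0509 0.1295; -0.0509 0.3192 -0.0626; 0.1295 -0.0626 0.9916]  K=[0.5180 -0.0538 -0.0616; 0.0814 0.5662 0.0642; -0.0388 0.1115 0.4854]  nu=[1.6167, -2.7025, 4.2138]  x^+=[1.6686, -1.1096, -1.6140]  P^+=[0.1781 0.0122 -0.0618; 0.0122 0.0883 0.0472; -0.0618 0.0472 0.2825]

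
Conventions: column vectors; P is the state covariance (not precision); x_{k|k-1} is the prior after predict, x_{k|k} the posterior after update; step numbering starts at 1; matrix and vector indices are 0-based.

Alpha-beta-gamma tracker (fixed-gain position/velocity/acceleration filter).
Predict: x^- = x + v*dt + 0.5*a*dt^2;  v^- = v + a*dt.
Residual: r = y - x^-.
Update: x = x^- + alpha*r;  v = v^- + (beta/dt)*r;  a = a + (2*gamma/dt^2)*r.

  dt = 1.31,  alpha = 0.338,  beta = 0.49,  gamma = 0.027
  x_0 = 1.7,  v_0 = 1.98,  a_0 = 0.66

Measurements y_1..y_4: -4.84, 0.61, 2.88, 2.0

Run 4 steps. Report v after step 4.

step 1: x_pred=4.8601  r=-9.7001  x^+=1.5815  v^+=-0.7837  a^+=0.3548
step 2: x_pred=0.8593  r=-0.2493  x^+=0.7750  v^+=-0.4122  a^+=0.3469
step 3: x_pred=0.5327  r=2.3473  x^+=1.3261  v^+=0.9203  a^+=0.4208
step 4: x_pred=2.8927  r=-0.8927  x^+=2.5910  v^+=1.1376  a^+=0.3927

v_post = 1.1376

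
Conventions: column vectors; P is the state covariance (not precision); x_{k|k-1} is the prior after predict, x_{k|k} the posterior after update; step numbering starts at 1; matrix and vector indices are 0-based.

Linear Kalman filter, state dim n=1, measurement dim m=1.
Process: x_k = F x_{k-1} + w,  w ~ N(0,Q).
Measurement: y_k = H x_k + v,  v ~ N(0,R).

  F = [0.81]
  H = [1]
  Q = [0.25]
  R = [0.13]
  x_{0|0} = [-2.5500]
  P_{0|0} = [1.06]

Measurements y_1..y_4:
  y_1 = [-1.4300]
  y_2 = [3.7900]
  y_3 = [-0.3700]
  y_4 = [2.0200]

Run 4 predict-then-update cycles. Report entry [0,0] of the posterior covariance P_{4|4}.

P_post[0,0] = 0.0916

step 1: x^-=[-2.0655]  P^-=[0.9455]  S=[1.0755]  K=[0.8791]  nu=[0.6355]  x^+=[-1.5068]  P^+=[0.1143]
step 2: x^-=[-1.2205]  P^-=[0.3250]  S=[0.4550]  K=[0.7143]  nu=[5.0105]  x^+=[2.3584]  P^+=[0.0929]
step 3: x^-=[1.9103]  P^-=[0.3109]  S=[0.4409]  K=[0.7052]  nu=[-2.2803]  x^+=[0.3023]  P^+=[0.0917]
step 4: x^-=[0.2449]  P^-=[0.3101]  S=[0.4401]  K=[0.7046]  nu=[1.7751]  x^+=[1.4957]  P^+=[0.0916]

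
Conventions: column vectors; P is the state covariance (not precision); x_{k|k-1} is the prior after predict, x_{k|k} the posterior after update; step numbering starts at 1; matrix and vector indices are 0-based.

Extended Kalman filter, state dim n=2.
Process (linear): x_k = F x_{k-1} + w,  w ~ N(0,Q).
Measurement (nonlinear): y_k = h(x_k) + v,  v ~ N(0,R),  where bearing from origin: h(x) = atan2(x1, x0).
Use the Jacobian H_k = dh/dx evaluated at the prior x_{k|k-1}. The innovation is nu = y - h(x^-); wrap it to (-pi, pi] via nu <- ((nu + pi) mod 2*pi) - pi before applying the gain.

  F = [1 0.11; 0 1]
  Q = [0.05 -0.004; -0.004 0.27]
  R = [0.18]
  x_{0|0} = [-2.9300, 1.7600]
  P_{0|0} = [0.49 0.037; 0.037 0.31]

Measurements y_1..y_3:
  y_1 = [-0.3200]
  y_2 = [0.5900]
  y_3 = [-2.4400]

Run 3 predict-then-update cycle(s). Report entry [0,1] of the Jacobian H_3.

step 1: x^-=[-2.7364, 1.7600]  P^-=[0.5519 0.0671; 0.0671 0.5800]  H_jac=[-0.1663 -0.2585]  S=[0.2398]  K=[-0.4550; -0.6718]  nu=[-2.8900]  x^+=[-1.4214, 3.7016]  P^+=[0.5022 -0.0062; -0.0062 0.4718]
step 2: x^-=[-1.0142, 3.7016]  P^-=[0.5566 0.0417; 0.0417 0.7418]  H_jac=[-0.2513 -0.0689]  S=[0.2201]  K=[-0.6485; -0.2796]  nu=[-1.2482]  x^+=[-0.2047, 4.0506]  P^+=[0.4640 0.0018; 0.0018 0.7246]
step 3: x^-=[0.2408, 4.0506]  P^-=[0.5232 0.0775; 0.0775 0.9946]  H_jac=[-0.2460 0.0146]  S=[0.2113]  K=[-0.6037; -0.0214]  nu=[2.3318]  x^+=[-1.1669, 4.0008]  P^+=[0.4462 0.0748; 0.0748 0.9945]

H_jac[0,1] = 0.0146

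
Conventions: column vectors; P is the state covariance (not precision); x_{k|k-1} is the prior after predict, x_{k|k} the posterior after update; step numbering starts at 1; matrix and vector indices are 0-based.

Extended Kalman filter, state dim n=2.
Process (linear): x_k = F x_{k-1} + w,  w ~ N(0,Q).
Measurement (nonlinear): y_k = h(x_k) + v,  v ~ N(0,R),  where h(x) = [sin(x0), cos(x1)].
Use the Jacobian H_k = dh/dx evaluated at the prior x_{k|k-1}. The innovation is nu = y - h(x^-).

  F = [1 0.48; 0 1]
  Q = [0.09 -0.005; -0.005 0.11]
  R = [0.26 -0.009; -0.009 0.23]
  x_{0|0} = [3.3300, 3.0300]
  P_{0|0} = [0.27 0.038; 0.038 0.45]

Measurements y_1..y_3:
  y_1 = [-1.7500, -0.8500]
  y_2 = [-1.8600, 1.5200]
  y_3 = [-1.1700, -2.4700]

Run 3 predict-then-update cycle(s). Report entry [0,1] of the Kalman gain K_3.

step 1: x^-=[4.7844, 3.0300]  P^-=[0.5002 0.2490; 0.2490 0.5600]  H_jac=[0.0719 0.0000; 0.0000 -0.1114]  S=[0.2626 -0.0110; -0.0110 0.2369]  K=[0.1324 -0.1109; 0.0573 -0.2605]  nu=[-0.7526, 0.1438]  x^+=[4.6688, 2.9494]  P^+=[0.4923 0.2397; 0.2397 0.5427]
step 2: x^-=[6.0845, 2.9494]  P^-=[0.9375 0.4952; 0.4952 0.6527]  H_jac=[0.9803 0.0000; 0.0000 -0.1910]  S=[1.1610 -0.1017; -0.1017 0.2538]  K=[0.7866 -0.0574; 0.3888 -0.3354]  nu=[-1.6626, 2.5016]  x^+=[4.6331, 1.4640]  P^+=[0.2091 0.1062; 0.1062 0.4222]
step 3: x^-=[5.3358, 1.4640]  P^-=[0.4984 0.3038; 0.3038 0.5322]  H_jac=[0.5838 0.0000; 0.0000 -0.9943]  S=[0.4299 -0.1854; -0.1854 0.7561]  K=[0.5642 -0.2612; 0.1240 -0.6694]  nu=[-0.3581, -2.5766]  x^+=[5.8068, 3.1444]  P^+=[0.2553 0.0655; 0.0655 0.1560]

K[0,1] = -0.2612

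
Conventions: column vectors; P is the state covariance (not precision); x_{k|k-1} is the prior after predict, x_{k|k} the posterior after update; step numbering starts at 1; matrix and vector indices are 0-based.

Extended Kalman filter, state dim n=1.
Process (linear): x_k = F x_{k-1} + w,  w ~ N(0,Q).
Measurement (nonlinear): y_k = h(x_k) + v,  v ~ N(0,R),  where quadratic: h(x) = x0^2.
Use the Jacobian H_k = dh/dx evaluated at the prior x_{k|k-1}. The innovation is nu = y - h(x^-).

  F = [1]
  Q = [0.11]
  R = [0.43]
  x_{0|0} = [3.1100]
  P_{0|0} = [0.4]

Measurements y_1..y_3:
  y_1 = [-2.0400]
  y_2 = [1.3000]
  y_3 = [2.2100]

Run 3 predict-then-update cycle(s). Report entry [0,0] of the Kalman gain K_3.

K[0,0] = 0.2809

step 1: x^-=[3.1100]  P^-=[0.5100]  H_jac=[6.2200]  S=[20.1611]  K=[0.1573]  nu=[-11.7121]  x^+=[1.2672]  P^+=[0.0109]
step 2: x^-=[1.2672]  P^-=[0.1209]  H_jac=[2.5344]  S=[1.2064]  K=[0.2539]  nu=[-0.3058]  x^+=[1.1895]  P^+=[0.0431]
step 3: x^-=[1.1895]  P^-=[0.1531]  H_jac=[2.3791]  S=[1.2965]  K=[0.2809]  nu=[0.7950]  x^+=[1.4129]  P^+=[0.0508]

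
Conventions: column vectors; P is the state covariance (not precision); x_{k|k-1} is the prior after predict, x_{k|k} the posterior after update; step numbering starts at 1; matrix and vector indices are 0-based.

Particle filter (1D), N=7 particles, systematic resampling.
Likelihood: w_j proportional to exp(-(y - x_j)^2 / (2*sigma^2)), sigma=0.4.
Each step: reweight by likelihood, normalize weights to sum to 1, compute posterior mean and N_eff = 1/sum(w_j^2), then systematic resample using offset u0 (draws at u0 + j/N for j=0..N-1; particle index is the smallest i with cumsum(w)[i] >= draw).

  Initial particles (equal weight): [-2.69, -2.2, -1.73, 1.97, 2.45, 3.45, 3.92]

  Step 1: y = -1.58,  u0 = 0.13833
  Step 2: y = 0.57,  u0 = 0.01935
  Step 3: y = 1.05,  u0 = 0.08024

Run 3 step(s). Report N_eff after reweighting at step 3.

N_eff = 7.0000

step 1: w=[0.0170, 0.2398, 0.7432, 0.0000, 0.0000, 0.0000, 0.0000]  mean=-1.8590  Neff=1.6390  idx=[1, 2, 2, 2, 2, 2, 2]
step 2: w=[0.0001, 0.1667, 0.1667, 0.1667, 0.1667, 0.1667, 0.1667]  mean=-1.7300  Neff=6.0012  idx=[1, 1, 2, 3, 4, 5, 6]
step 3: w=[0.1429, 0.1429, 0.1429, 0.1429, 0.1429, 0.1429, 0.1429]  mean=-1.7300  Neff=7.0000  idx=[0, 1, 2, 3, 4, 5, 6]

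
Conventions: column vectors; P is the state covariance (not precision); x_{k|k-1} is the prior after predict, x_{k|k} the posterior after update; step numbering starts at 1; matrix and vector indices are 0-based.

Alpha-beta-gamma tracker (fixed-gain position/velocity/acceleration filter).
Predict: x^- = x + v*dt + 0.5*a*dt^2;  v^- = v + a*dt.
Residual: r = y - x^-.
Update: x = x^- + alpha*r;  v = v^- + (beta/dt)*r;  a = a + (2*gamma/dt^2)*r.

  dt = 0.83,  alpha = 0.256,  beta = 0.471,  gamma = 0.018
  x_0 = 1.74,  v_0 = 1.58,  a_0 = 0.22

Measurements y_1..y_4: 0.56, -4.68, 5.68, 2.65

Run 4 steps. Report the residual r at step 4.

step 1: x_pred=3.1272  r=-2.5672  x^+=2.4700  v^+=0.3058  a^+=0.0858
step 2: x_pred=2.7534  r=-7.4334  x^+=0.8504  v^+=-3.8412  a^+=-0.3026
step 3: x_pred=-2.4420  r=8.1220  x^+=-0.3627  v^+=0.5167  a^+=0.1218
step 4: x_pred=0.1080  r=2.5420  x^+=0.7588  v^+=2.0603  a^+=0.2547

resid = 2.5420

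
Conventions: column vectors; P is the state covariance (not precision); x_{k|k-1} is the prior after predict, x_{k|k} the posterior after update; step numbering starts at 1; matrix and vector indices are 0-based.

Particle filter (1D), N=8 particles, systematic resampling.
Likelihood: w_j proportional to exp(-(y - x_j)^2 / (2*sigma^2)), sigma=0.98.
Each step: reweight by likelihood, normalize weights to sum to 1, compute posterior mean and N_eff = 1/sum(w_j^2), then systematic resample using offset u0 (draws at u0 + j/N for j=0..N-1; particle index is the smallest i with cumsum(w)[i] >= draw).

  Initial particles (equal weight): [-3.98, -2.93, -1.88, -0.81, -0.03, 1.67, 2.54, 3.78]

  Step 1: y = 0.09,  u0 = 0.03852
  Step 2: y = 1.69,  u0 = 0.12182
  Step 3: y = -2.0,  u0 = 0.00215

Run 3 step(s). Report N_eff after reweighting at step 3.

N_eff = 3.0681

step 1: w=[0.0001, 0.0041, 0.0629, 0.3113, 0.4710, 0.1294, 0.0208, 0.0004]  mean=-0.1264  Neff=2.9423  idx=[2, 3, 3, 4, 4, 4, 4, 5]
step 2: w=[0.0007, 0.0200, 0.0200, 0.1107, 0.1107, 0.1107, 0.1107, 0.5165]  mean=0.8157  Neff=3.1585  idx=[3, 4, 5, 7, 7, 7, 7, 7]
step 3: w=[0.3296, 0.3296, 0.3296, 0.0022, 0.0022, 0.0022, 0.0022, 0.0022]  mean=-0.0110  Neff=3.0681  idx=[0, 0, 0, 1, 1, 1, 2, 2]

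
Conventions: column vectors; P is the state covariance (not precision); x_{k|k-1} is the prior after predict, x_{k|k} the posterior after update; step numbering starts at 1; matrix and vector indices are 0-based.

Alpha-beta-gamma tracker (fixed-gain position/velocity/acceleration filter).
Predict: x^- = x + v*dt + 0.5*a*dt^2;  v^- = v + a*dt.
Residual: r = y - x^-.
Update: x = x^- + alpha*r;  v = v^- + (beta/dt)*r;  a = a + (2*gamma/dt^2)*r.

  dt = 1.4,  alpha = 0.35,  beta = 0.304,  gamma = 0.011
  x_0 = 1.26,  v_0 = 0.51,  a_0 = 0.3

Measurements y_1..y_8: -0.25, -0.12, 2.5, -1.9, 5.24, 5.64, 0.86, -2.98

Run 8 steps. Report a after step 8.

a_post = 0.0737

step 1: x_pred=2.2680  r=-2.5180  x^+=1.3867  v^+=0.3832  a^+=0.2717
step 2: x_pred=2.1895  r=-2.3095  x^+=1.3812  v^+=0.2622  a^+=0.2458
step 3: x_pred=1.9891  r=0.5109  x^+=2.1679  v^+=0.7172  a^+=0.2515
step 4: x_pred=3.4186  r=-5.3186  x^+=1.5571  v^+=-0.0855  a^+=0.1918
step 5: x_pred=1.6254  r=3.6146  x^+=2.8905  v^+=0.9680  a^+=0.2324
step 6: x_pred=4.4735  r=1.1665  x^+=4.8818  v^+=1.5467  a^+=0.2455
step 7: x_pred=7.2877  r=-6.4277  x^+=5.0380  v^+=0.4947  a^+=0.1734
step 8: x_pred=5.9004  r=-8.8804  x^+=2.7923  v^+=-1.1909  a^+=0.0737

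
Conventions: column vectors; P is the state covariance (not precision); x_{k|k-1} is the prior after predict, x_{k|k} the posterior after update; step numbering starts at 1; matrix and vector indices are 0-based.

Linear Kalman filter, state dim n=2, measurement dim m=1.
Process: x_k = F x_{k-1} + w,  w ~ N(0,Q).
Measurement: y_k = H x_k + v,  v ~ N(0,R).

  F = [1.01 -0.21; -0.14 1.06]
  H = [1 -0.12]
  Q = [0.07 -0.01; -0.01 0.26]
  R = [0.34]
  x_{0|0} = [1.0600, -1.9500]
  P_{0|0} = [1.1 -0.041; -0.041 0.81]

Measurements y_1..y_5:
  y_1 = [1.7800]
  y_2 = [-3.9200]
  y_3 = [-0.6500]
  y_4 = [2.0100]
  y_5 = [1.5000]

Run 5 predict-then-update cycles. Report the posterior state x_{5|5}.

step 1: x^-=[1.4801, -2.2154]  P^-=[1.2452 -0.3909; -0.3909 1.2038]  S=[1.6964]  K=[0.7617; -0.3156]  nu=[0.0341]  x^+=[1.5060, -2.2261]  P^+=[0.2610 0.0169; 0.0169 1.0349]
step 2: x^-=[1.9886, -2.5706]  P^-=[0.3747 -0.2587; -0.2587 1.4229]  S=[0.7973]  K=[0.5089; -0.5386]  nu=[-6.2171]  x^+=[-1.1755, 0.7781]  P^+=[0.1682 -0.0401; -0.0401 1.1916]
step 3: x^-=[-1.3506, 0.9894]  P^-=[0.3112 -0.3432; -0.3432 1.6141]  S=[0.7568]  K=[0.4656; -0.7094]  nu=[0.8193]  x^+=[-0.9691, 0.4081]  P^+=[0.1471 -0.0932; -0.0932 1.2332]
step 4: x^-=[-1.0645, 0.5683]  P^-=[0.3140 -0.4079; -0.4079 1.6762]  S=[0.7760]  K=[0.4677; -0.7848]  nu=[3.1427]  x^+=[0.4053, -1.8980]  P^+=[0.1443 -0.1230; -0.1230 1.1983]
step 5: x^-=[0.8080, -2.0686]  P^-=[0.3222 -0.4325; -0.4325 1.6457]  S=[0.7897]  K=[0.4737; -0.7977]  nu=[0.4438]  x^+=[1.0182, -2.4227]  P^+=[0.1450 -0.1340; -0.1340 1.1432]

x_post = [1.0182, -2.4227]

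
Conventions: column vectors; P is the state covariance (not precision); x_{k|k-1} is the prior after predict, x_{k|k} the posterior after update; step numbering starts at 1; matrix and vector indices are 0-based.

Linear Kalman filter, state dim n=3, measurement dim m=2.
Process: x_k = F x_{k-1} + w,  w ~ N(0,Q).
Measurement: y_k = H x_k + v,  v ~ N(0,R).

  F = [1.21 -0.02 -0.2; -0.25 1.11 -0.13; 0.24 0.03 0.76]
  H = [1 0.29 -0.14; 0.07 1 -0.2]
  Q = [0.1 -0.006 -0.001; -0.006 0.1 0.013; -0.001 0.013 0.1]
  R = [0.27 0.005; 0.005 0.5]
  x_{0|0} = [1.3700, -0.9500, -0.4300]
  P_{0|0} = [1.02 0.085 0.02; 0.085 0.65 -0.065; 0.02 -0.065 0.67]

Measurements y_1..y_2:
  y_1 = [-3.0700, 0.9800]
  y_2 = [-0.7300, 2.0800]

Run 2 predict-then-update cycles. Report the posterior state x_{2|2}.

step 1: x^-=[1.7627, -1.3411, -0.0265]  P^-=[1.6061 -0.1849 0.2145; -0.1849 0.9488 -0.1297; 0.2145 -0.1297 0.5519]  S=[1.8100 0.2001; 0.2001 1.4988]  K=[0.8624 -0.1921; -0.0112 0.6432; 0.0727 -0.1599]  nu=[-4.4475, 2.1924]  x^+=[-2.4939, 0.1189, -0.7004]  P^+=[0.2710 -0.0936 0.0854; -0.0936 0.3314 0.0162; 0.0854 0.0162 0.5087]
step 2: x^-=[-2.8800, 0.8465, -1.1273]  P^-=[0.4806 -0.2210 0.0713; -0.2210 0.5866 -0.0720; 0.0713 -0.0720 0.4402]  S=[0.6662 -0.0051; -0.0051 1.1025]  K=[0.6088 -0.1801; -0.0572 0.5309; -0.0180 -0.1408]  nu=[1.7466, 1.2096]  x^+=[-2.0345, 1.3888, -1.3289]  P^+=[0.1968 -0.0907 0.0502; -0.0907 0.2734 0.0097; 0.0502 0.0097 0.4182]

x_post = [-2.0345, 1.3888, -1.3289]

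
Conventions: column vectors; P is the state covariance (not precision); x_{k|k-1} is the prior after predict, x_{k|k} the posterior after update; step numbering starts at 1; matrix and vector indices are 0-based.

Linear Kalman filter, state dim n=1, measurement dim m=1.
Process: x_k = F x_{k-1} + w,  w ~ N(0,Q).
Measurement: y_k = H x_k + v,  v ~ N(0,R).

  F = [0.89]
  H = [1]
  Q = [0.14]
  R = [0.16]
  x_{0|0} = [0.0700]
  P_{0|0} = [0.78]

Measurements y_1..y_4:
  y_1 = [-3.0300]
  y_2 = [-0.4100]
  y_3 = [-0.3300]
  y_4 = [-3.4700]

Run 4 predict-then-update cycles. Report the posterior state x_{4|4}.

x_post = [-2.2160]

step 1: x^-=[0.0623]  P^-=[0.7578]  S=[0.9178]  K=[0.8257]  nu=[-3.0923]  x^+=[-2.4909]  P^+=[0.1321]
step 2: x^-=[-2.2169]  P^-=[0.2446]  S=[0.4046]  K=[0.6046]  nu=[1.8069]  x^+=[-1.1245]  P^+=[0.0967]
step 3: x^-=[-1.0008]  P^-=[0.2166]  S=[0.3766]  K=[0.5752]  nu=[0.6708]  x^+=[-0.6150]  P^+=[0.0920]
step 4: x^-=[-0.5473]  P^-=[0.2129]  S=[0.3729]  K=[0.5709]  nu=[-2.9227]  x^+=[-2.2160]  P^+=[0.0913]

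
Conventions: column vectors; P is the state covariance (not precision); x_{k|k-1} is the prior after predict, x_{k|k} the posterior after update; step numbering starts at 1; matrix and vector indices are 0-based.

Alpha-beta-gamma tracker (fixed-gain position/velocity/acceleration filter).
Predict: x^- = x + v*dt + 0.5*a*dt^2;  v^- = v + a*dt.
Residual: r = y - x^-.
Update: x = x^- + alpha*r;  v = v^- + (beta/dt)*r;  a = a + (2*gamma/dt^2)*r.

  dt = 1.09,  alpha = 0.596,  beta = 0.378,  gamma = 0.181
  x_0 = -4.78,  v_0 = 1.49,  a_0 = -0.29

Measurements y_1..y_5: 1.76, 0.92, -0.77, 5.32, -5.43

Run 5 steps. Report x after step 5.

step 1: x_pred=-3.3282  r=5.0882  x^+=-0.2956  v^+=2.9384  a^+=1.2603
step 2: x_pred=3.6559  r=-2.7359  x^+=2.0253  v^+=3.3634  a^+=0.4267
step 3: x_pred=5.9449  r=-6.7149  x^+=1.9428  v^+=1.4998  a^+=-1.6192
step 4: x_pred=2.6157  r=2.7043  x^+=4.2275  v^+=0.6727  a^+=-0.7953
step 5: x_pred=4.4882  r=-9.9182  x^+=-1.4230  v^+=-3.6337  a^+=-3.8172

x_post = -1.4230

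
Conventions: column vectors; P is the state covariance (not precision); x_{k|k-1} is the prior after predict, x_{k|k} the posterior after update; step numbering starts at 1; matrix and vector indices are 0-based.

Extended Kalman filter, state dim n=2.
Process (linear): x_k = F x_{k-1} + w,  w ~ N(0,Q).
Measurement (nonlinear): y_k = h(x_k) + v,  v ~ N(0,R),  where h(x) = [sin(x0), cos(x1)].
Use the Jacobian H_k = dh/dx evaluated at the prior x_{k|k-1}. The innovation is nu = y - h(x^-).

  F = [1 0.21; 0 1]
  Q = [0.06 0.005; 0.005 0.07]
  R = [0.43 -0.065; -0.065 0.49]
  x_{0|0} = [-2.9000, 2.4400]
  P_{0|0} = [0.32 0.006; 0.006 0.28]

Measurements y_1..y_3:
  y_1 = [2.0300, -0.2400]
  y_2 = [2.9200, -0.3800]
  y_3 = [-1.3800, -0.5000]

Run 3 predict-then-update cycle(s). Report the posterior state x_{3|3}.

step 1: x^-=[-2.3876, 2.4400]  P^-=[0.3949 0.0698; 0.0698 0.3500]  H_jac=[-0.7290 0.0000; 0.0000 -0.6454]  S=[0.6398 -0.0322; -0.0322 0.6358]  K=[-0.4546 -0.0939; -0.0976 -0.3602]  nu=[2.7146, 0.5238]  x^+=[-3.6708, 1.9863]  P^+=[0.2598 0.0255; 0.0255 0.2637]
step 2: x^-=[-3.2537, 1.9863]  P^-=[0.3421 0.0858; 0.0858 0.3337]  H_jac=[-0.9937 0.0000; 0.0000 -0.9149]  S=[0.7678 0.0130; 0.0130 0.7693]  K=[-0.4412 -0.0946; -0.1044 -0.3950]  nu=[2.8082, 0.0236]  x^+=[-4.4947, 1.6838]  P^+=[0.1847 0.0193; 0.0193 0.2042]
step 3: x^-=[-4.1411, 1.6838]  P^-=[0.2618 0.0672; 0.0672 0.2742]  H_jac=[-0.5407 0.0000; 0.0000 -0.9936]  S=[0.5065 -0.0289; -0.0289 0.7607]  K=[-0.2851 -0.0986; -0.0924 -0.3616]  nu=[-2.2212, -0.3872]  x^+=[-3.4697, 2.0290]  P^+=[0.2149 0.0300; 0.0300 0.1723]

x_post = [-3.4697, 2.0290]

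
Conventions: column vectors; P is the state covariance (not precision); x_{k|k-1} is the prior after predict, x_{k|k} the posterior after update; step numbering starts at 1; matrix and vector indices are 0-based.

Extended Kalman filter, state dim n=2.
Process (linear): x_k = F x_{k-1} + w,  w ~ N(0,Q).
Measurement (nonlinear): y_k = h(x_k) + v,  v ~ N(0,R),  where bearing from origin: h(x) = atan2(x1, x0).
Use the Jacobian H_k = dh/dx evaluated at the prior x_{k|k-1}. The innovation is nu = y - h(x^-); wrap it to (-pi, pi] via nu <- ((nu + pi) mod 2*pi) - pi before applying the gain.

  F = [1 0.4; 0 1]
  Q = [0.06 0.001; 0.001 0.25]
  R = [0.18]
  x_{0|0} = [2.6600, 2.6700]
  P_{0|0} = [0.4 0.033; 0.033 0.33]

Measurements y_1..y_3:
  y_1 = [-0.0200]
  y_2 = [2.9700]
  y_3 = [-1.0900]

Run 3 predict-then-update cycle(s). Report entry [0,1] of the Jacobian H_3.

H_jac[0,1] = 0.1189

step 1: x^-=[3.7280, 2.6700]  P^-=[0.5392 0.1660; 0.1660 0.5800]  H_jac=[-0.1270 0.1773]  S=[0.1995]  K=[-0.1957; 0.4099]  nu=[-0.6415]  x^+=[3.8536, 2.4070]  P^+=[0.5316 0.1820; 0.1820 0.5465]
step 2: x^-=[4.8164, 2.4070]  P^-=[0.8246 0.4016; 0.4016 0.7965]  H_jac=[-0.0830 0.1661]  S=[0.1966]  K=[-0.0089; 0.5035]  nu=[2.5065]  x^+=[4.7941, 3.6690]  P^+=[0.8246 0.4025; 0.4025 0.7467]
step 3: x^-=[6.2617, 3.6690]  P^-=[1.3260 0.7021; 0.7021 0.9967]  H_jac=[-0.0697 0.1189]  S=[0.1889]  K=[-0.0471; 0.3683]  nu=[-1.6200]  x^+=[6.3381, 3.0723]  P^+=[1.3256 0.7054; 0.7054 0.9710]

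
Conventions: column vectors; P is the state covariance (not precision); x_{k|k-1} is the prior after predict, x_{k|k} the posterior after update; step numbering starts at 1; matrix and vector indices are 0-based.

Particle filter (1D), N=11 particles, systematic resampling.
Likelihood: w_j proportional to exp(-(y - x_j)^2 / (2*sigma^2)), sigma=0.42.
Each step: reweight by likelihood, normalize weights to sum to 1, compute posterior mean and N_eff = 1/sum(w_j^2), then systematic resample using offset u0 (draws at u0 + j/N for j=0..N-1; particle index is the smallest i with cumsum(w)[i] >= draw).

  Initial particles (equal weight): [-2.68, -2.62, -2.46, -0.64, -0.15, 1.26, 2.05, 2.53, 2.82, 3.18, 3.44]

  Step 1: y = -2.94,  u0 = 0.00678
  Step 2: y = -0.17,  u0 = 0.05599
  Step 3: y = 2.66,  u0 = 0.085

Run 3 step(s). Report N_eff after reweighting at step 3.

step 1: w=[0.3943, 0.3572, 0.2485, 0.0000, 0.0000, 0.0000, 0.0000, 0.0000, 0.0000, 0.0000, 0.0000]  mean=-2.6039  Neff=2.9002  idx=[0, 0, 0, 0, 0, 1, 1, 1, 1, 2, 2]
step 2: w=[0.0185, 0.0185, 0.0185, 0.0185, 0.0185, 0.0429, 0.0429, 0.0429, 0.0429, 0.3681, 0.3681]  mean=-2.5077  Neff=3.5709  idx=[3, 6, 8, 9, 9, 9, 9, 10, 10, 10, 10]
step 3: w=[0.0002, 0.0011, 0.0011, 0.1247, 0.1247, 0.1247, 0.1247, 0.1247, 0.1247, 0.1247, 0.1247]  mean=-2.4604  Neff=8.0386  idx=[3, 4, 5, 5, 6, 7, 8, 8, 9, 10, 10]

N_eff = 8.0386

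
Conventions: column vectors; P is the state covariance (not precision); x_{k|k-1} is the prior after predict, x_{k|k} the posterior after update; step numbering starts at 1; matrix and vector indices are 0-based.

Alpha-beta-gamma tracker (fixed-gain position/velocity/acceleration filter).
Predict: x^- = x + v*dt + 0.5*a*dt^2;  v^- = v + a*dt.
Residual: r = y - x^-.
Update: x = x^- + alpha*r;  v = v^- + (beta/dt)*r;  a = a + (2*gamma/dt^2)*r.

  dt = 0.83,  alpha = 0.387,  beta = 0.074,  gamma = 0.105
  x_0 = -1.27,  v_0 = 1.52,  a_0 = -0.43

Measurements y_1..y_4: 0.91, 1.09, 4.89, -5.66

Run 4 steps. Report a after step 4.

a_post = -2.3977

step 1: x_pred=-0.1565  r=1.0665  x^+=0.2562  v^+=1.2582  a^+=-0.1049
step 2: x_pred=1.2644  r=-0.1744  x^+=1.1969  v^+=1.1556  a^+=-0.1581
step 3: x_pred=2.1016  r=2.7884  x^+=3.1807  v^+=1.2730  a^+=0.6919
step 4: x_pred=4.4756  r=-10.1356  x^+=0.5531  v^+=0.9437  a^+=-2.3977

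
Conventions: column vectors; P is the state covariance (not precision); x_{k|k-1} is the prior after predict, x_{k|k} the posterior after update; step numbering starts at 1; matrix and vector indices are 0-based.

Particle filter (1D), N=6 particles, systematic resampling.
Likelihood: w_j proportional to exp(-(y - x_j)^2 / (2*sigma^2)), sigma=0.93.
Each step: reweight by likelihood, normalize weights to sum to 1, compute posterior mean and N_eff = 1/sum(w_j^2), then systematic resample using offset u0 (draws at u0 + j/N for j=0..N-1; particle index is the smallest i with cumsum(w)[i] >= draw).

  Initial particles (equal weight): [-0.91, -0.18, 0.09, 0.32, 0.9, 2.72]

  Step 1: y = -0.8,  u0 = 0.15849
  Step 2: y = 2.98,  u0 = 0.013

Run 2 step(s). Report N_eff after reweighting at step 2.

step 1: w=[0.3204, 0.2583, 0.2041, 0.1562, 0.0607, 0.0002]  mean=-0.2144  Neff=4.1817  idx=[0, 1, 1, 2, 3, 4]
step 2: w=[0.0014, 0.0275, 0.0275, 0.0707, 0.1479, 0.7249]  mean=0.6950  Neff=1.8053  idx=[1, 4, 5, 5, 5, 5]

N_eff = 1.8053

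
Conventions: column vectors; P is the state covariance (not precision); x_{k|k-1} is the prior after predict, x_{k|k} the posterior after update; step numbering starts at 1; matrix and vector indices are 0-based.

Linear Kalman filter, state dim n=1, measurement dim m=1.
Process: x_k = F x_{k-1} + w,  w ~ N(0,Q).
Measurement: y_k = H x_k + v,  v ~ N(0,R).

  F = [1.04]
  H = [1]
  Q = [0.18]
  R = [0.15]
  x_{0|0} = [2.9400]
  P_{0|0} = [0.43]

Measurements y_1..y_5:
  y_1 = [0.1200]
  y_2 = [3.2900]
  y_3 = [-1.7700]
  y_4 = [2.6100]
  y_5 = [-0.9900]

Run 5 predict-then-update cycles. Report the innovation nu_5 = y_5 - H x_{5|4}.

innov = [-2.6622]

step 1: x^-=[3.0576]  P^-=[0.6451]  S=[0.7951]  K=[0.8113]  nu=[-2.9376]  x^+=[0.6742]  P^+=[0.1217]
step 2: x^-=[0.7012]  P^-=[0.3116]  S=[0.4616]  K=[0.6751]  nu=[2.5888]  x^+=[2.4488]  P^+=[0.1013]
step 3: x^-=[2.5468]  P^-=[0.2895]  S=[0.4395]  K=[0.6587]  nu=[-4.3168]  x^+=[-0.2968]  P^+=[0.0988]
step 4: x^-=[-0.3087]  P^-=[0.2869]  S=[0.4369]  K=[0.6566]  nu=[2.9187]  x^+=[1.6079]  P^+=[0.0985]
step 5: x^-=[1.6722]  P^-=[0.2865]  S=[0.4365]  K=[0.6564]  nu=[-2.6622]  x^+=[-0.0752]  P^+=[0.0985]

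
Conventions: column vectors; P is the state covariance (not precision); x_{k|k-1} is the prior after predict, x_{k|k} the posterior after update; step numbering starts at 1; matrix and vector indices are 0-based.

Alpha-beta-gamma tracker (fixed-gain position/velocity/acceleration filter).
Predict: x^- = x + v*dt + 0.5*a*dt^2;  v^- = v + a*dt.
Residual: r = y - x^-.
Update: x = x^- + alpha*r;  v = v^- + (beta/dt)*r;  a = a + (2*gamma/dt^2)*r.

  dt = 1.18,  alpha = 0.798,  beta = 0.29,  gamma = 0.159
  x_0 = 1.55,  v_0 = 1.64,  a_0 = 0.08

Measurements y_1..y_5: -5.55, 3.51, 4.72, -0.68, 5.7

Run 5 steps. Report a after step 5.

step 1: x_pred=3.5409  r=-9.0909  x^+=-3.7136  v^+=-0.4998  a^+=-1.9962
step 2: x_pred=-5.6932  r=9.2032  x^+=1.6510  v^+=-0.5935  a^+=0.1056
step 3: x_pred=1.0241  r=3.6959  x^+=3.9734  v^+=0.4394  a^+=0.9497
step 4: x_pred=5.1532  r=-5.8332  x^+=0.4983  v^+=0.1265  a^+=-0.3825
step 5: x_pred=0.3813  r=5.3187  x^+=4.6256  v^+=0.9823  a^+=0.8322

a_post = 0.8322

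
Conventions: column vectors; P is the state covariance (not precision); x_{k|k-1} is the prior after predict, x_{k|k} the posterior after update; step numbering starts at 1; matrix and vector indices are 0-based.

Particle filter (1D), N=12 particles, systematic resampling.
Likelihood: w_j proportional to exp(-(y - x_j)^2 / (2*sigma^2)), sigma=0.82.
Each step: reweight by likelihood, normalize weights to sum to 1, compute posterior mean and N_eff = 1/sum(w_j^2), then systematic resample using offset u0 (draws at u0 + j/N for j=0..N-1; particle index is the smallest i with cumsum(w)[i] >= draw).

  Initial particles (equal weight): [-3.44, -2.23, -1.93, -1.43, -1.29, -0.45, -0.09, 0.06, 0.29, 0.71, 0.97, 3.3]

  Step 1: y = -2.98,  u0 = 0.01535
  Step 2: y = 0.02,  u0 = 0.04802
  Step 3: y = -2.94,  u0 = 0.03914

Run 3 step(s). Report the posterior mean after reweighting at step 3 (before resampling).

step 1: w=[0.3794, 0.2922, 0.1956, 0.0744, 0.0531, 0.0038, 0.0009, 0.0005, 0.0002, 0.0000, 0.0000, 0.0000]  mean=-2.5107  Neff=3.6240  idx=[0, 0, 0, 0, 0, 1, 1, 1, 2, 2, 2, 3]
step 2: w=[0.0003, 0.0003, 0.0003, 0.0003, 0.0003, 0.0507, 0.0507, 0.0507, 0.1294, 0.1294, 0.1294, 0.4581]  mean=-1.7488  Neff=3.7334  idx=[5, 7, 8, 9, 9, 10, 11, 11, 11, 11, 11, 11]
step 3: w=[0.1580, 0.1580, 0.1077, 0.1077, 0.1077, 0.1077, 0.0422, 0.0422, 0.0422, 0.0422, 0.0422, 0.0422]  mean=-1.8982  Neff=9.3436  idx=[0, 0, 1, 1, 2, 3, 4, 4, 5, 7, 8, 10]

post_mean = -1.8982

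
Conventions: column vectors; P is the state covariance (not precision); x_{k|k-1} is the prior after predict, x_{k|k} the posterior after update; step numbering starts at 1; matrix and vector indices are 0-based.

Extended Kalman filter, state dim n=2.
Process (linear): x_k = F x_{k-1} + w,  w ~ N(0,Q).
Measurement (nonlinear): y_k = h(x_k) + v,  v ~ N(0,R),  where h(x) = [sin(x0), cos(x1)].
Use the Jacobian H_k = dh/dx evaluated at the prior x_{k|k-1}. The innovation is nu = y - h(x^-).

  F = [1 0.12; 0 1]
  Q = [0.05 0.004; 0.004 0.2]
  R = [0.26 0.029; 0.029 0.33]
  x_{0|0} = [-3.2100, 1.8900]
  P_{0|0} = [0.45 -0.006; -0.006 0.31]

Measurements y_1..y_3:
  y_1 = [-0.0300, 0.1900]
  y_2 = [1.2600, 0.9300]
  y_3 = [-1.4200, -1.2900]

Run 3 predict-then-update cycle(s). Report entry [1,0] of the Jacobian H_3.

H_jac[1,0] = 0.0000

step 1: x^-=[-2.9832, 1.8900]  P^-=[0.5030 0.0352; 0.0352 0.5100]  H_jac=[-0.9875 0.0000; 0.0000 -0.9495]  S=[0.7505 0.0620; 0.0620 0.7898]  K=[-0.6627 0.0097; 0.0044 -0.6135]  nu=[0.1277, 0.5038]  x^+=[-3.0630, 1.5815]  P^+=[0.1742 0.0169; 0.0169 0.2131]
step 2: x^-=[-2.8732, 1.5815]  P^-=[0.2313 0.0464; 0.0464 0.4131]  H_jac=[-0.9642 0.0000; 0.0000 -0.9999]  S=[0.4750 0.0738; 0.0738 0.7430]  K=[-0.4670 -0.0161; -0.0080 -0.5551]  nu=[1.5252, 0.9407]  x^+=[-3.6006, 1.0470]  P^+=[0.1264 0.0189; 0.0189 0.1834]
step 3: x^-=[-3.4749, 1.0470]  P^-=[0.1836 0.0449; 0.0449 0.3834]  H_jac=[-0.9450 0.0000; 0.0000 -0.8659]  S=[0.4239 0.0657; 0.0657 0.6175]  K=[-0.4062 -0.0197; -0.0170 -0.5359]  nu=[-1.7472, -1.7901]  x^+=[-2.7300, 2.0360]  P^+=[0.1124 0.0211; 0.0211 0.2048]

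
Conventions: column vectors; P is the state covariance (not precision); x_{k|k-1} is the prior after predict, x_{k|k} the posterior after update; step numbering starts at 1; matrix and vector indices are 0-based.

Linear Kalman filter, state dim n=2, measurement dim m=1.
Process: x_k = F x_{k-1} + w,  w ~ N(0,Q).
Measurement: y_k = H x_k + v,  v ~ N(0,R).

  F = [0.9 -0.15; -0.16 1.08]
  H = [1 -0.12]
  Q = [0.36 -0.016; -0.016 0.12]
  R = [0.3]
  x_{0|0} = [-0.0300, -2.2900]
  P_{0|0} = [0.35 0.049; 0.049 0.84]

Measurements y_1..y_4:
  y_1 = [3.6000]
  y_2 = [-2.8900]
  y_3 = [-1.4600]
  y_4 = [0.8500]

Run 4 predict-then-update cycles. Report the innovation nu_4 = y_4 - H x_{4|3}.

step 1: x^-=[0.3165, -2.4684]  P^-=[0.6492 -0.1537; -0.1537 1.0918]  S=[1.0018]  K=[0.6664; -0.2842]  nu=[2.9873]  x^+=[2.3073, -3.3174]  P^+=[0.2043 0.0361; 0.0361 1.0109]
step 2: x^-=[2.5742, -3.9519]  P^-=[0.5385 -0.1733; -0.1733 1.2919]  S=[0.8986]  K=[0.6223; -0.3653]  nu=[-5.9384]  x^+=[-1.1214, -1.7825]  P^+=[0.1904 0.0310; 0.0310 1.1719]
step 3: x^-=[-0.7419, -1.7456]  P^-=[0.5322 -0.2024; -0.2024 1.4811]  S=[0.9021]  K=[0.6169; -0.4213]  nu=[-0.9276]  x^+=[-1.3141, -1.3548]  P^+=[0.1889 0.0321; 0.0321 1.3210]
step 4: x^-=[-0.9795, -1.2530]  P^-=[0.5341 -0.2252; -0.2252 1.6545]  S=[0.9120]  K=[0.6153; -0.4647]  nu=[1.6791]  x^+=[0.0536, -2.0332]  P^+=[0.1888 0.0355; 0.0355 1.4576]

innov = [1.6791]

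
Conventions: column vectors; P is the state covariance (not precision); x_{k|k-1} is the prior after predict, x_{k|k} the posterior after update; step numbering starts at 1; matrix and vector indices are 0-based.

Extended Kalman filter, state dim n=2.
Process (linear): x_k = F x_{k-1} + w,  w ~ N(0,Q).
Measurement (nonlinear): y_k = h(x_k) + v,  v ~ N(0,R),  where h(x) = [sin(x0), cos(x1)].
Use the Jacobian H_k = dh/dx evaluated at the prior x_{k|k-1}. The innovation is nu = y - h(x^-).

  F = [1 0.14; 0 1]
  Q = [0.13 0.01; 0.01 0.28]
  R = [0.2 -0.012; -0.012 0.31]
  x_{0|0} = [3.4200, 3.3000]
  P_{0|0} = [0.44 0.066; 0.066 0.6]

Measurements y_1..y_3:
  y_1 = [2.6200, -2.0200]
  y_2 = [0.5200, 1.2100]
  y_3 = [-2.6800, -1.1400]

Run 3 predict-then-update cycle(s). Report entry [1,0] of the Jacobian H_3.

H_jac[1,0] = 0.0000

step 1: x^-=[3.8820, 3.3000]  P^-=[0.6002 0.1600; 0.1600 0.8800]  H_jac=[-0.7382 0.0000; 0.0000 0.1577]  S=[0.5271 -0.0306; -0.0306 0.3319]  K=[-0.8407 -0.0015; -0.2009 0.3997]  nu=[3.2946, -1.0325]  x^+=[1.1137, 2.2256]  P^+=[0.2278 0.0609; 0.0609 0.8008]
step 2: x^-=[1.4253, 2.2256]  P^-=[0.3905 0.1830; 0.1830 1.0808]  H_jac=[0.1450 0.0000; 0.0000 -0.7932]  S=[0.2082 -0.0330; -0.0330 0.9900]  K=[0.2500 -0.1383; -0.0101 -0.8663]  nu=[-0.4694, 1.8190]  x^+=[1.0564, 0.6545]  P^+=[0.3563 0.0578; 0.0578 0.3384]
step 3: x^-=[1.1480, 0.6545]  P^-=[0.5091 0.1152; 0.1152 0.6184]  H_jac=[0.4103 0.0000; 0.0000 -0.6088]  S=[0.2857 -0.0408; -0.0408 0.5392]  K=[0.7203 -0.0756; 0.0665 -0.6932]  nu=[-3.5920, -1.9333]  x^+=[-1.2931, 1.7558]  P^+=[0.3533 0.0527; 0.0527 0.3543]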